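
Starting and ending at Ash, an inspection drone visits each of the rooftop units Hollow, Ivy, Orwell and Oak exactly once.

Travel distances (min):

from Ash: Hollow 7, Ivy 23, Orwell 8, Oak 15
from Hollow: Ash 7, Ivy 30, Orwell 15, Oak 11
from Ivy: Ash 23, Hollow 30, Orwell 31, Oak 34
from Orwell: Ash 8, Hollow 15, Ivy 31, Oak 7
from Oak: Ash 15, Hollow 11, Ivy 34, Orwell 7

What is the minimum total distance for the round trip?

Minimum total distance: 79 min.

There are 12 distinct closed tours to check (reversals are equivalent).
Ash - Hollow - Ivy - Orwell - Oak - Ash: 7+30+31+7+15 = 90
Ash - Hollow - Ivy - Oak - Orwell - Ash: 7+30+34+7+8 = 86
Ash - Hollow - Orwell - Ivy - Oak - Ash: 7+15+31+34+15 = 102
Ash - Hollow - Orwell - Oak - Ivy - Ash: 7+15+7+34+23 = 86
Ash - Hollow - Oak - Ivy - Orwell - Ash: 7+11+34+31+8 = 91
Ash - Hollow - Oak - Orwell - Ivy - Ash: 7+11+7+31+23 = 79
Ash - Ivy - Hollow - Orwell - Oak - Ash: 23+30+15+7+15 = 90
Ash - Ivy - Hollow - Oak - Orwell - Ash: 23+30+11+7+8 = 79
Ash - Ivy - Orwell - Hollow - Oak - Ash: 23+31+15+11+15 = 95
Ash - Ivy - Oak - Hollow - Orwell - Ash: 23+34+11+15+8 = 91
Ash - Orwell - Hollow - Ivy - Oak - Ash: 8+15+30+34+15 = 102
Ash - Orwell - Ivy - Hollow - Oak - Ash: 8+31+30+11+15 = 95
The minimum is 79.
One optimal route: Ash → Hollow → Oak → Orwell → Ivy → Ash (or its reverse).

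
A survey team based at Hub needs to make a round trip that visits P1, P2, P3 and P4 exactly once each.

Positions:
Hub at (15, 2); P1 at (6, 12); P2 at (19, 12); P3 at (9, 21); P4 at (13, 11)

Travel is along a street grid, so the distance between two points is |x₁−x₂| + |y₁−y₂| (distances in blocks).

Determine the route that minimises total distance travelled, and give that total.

Shortest round trip = 64 blocks.

Hub → P1 → P2 → P3 → P4 → Hub: 19+13+19+14+11 = 76
Hub → P1 → P2 → P4 → P3 → Hub: 19+13+7+14+25 = 78
Hub → P1 → P3 → P2 → P4 → Hub: 19+12+19+7+11 = 68
Hub → P1 → P3 → P4 → P2 → Hub: 19+12+14+7+14 = 66
Hub → P1 → P4 → P2 → P3 → Hub: 19+8+7+19+25 = 78
Hub → P1 → P4 → P3 → P2 → Hub: 19+8+14+19+14 = 74
Hub → P2 → P1 → P3 → P4 → Hub: 14+13+12+14+11 = 64
Hub → P2 → P1 → P4 → P3 → Hub: 14+13+8+14+25 = 74
Hub → P2 → P3 → P1 → P4 → Hub: 14+19+12+8+11 = 64
Hub → P2 → P4 → P1 → P3 → Hub: 14+7+8+12+25 = 66
Hub → P3 → P1 → P2 → P4 → Hub: 25+12+13+7+11 = 68
Hub → P3 → P2 → P1 → P4 → Hub: 25+19+13+8+11 = 76
The minimum is 64.
One optimal route: Hub → P2 → P1 → P3 → P4 → Hub (or its reverse).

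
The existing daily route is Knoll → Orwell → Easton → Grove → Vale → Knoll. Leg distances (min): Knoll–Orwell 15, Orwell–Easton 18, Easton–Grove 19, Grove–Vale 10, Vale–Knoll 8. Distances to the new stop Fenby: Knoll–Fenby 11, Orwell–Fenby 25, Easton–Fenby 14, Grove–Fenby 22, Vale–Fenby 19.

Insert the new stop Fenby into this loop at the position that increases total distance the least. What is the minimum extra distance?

Minimum extra distance: 17 min, inserting Fenby between Easton and Grove.

Insertion cost between consecutive stops i–j is d(i,Fenby) + d(Fenby,j) − d(i,j):
  between Knoll and Orwell: 11 + 25 − 15 = 21
  between Orwell and Easton: 25 + 14 − 18 = 21
  between Easton and Grove: 14 + 22 − 19 = 17
  between Grove and Vale: 22 + 19 − 10 = 31
  between Vale and Knoll: 19 + 11 − 8 = 22
Cheapest insertion is between Easton and Grove, adding 17.
New total = 70 + 17 = 87.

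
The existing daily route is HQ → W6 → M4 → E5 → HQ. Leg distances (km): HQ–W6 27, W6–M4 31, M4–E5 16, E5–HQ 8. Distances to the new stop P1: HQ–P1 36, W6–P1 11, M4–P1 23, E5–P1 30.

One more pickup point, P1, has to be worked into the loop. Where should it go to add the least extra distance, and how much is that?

Insertion cost between consecutive stops i–j is d(i,P1) + d(P1,j) − d(i,j):
  between HQ and W6: 36 + 11 − 27 = 20
  between W6 and M4: 11 + 23 − 31 = 3
  between M4 and E5: 23 + 30 − 16 = 37
  between E5 and HQ: 30 + 36 − 8 = 58
Cheapest insertion is between W6 and M4, adding 3.
New total = 82 + 3 = 85.

Minimum extra distance: 3 km, inserting P1 between W6 and M4.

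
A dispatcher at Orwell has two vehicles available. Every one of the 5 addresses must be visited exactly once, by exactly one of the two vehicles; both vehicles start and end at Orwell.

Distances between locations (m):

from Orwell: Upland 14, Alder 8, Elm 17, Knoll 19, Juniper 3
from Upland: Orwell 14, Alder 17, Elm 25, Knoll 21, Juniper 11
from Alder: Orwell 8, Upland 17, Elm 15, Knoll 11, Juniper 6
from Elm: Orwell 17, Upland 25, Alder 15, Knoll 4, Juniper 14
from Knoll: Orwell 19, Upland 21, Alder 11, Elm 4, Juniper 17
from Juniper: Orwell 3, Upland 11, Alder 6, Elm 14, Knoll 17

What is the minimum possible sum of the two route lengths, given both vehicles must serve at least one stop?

Try each way of splitting the stops between the two vehicles (each non-empty) and, for each split, find the best tour for each vehicle:
  {Upland} + {Alder, Elm, Knoll, Juniper}: 28 + 40 = 68
  {Alder} + {Upland, Elm, Knoll, Juniper}: 16 + 56 = 72
  {Upland, Alder} + {Elm, Knoll, Juniper}: 39 + 40 = 79
  {Elm} + {Upland, Alder, Knoll, Juniper}: 34 + 54 = 88
  {Upland, Elm} + {Alder, Knoll, Juniper}: 56 + 39 = 95
  {Alder, Elm} + {Upland, Knoll, Juniper}: 40 + 54 = 94
  … (15 splits in total)
Best: vehicle 1 Orwell → Upland → Orwell = 28; vehicle 2 Orwell → Alder → Knoll → Elm → Juniper → Orwell = 40; combined 68.

68 m — the smallest possible combined total.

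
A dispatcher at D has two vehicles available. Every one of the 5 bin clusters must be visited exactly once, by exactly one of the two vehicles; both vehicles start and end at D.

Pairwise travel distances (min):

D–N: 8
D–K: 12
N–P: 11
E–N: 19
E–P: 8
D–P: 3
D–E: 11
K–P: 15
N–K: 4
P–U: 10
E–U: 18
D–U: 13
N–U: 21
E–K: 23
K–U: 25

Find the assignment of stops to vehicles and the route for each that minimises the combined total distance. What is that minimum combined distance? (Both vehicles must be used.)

66 min — the smallest possible combined total.

Check every non-empty split of the stops between the two vehicles; for each half take its own optimal tour:
  {E} + {N, K, P, U}: 22 + 50 = 72
  {N} + {E, K, P, U}: 16 + 66 = 82
  {E, N} + {K, P, U}: 38 + 50 = 88
  {K} + {E, N, P, U}: 24 + 58 = 82
  {E, K} + {N, P, U}: 46 + 42 = 88
  {N, K} + {E, P, U}: 24 + 42 = 66
  … (15 splits in total)
Best: vehicle 1 D → N → K → D = 24; vehicle 2 D → E → P → U → D = 42; combined 66.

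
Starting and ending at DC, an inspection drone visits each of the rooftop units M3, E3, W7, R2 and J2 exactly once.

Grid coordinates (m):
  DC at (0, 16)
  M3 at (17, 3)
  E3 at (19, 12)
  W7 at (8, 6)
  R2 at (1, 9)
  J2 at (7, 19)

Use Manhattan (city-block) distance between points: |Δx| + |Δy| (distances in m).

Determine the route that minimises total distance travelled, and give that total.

With 5 stops there are 5!/2 = 60 distinct round trips (a route and its reverse cost the same).
DC → M3 → E3 → W7 → R2 → J2 → DC: 30+11+17+10+16+10 = 94
DC → M3 → E3 → W7 → J2 → R2 → DC: 30+11+17+14+16+8 = 96
DC → M3 → E3 → R2 → W7 → J2 → DC: 30+11+21+10+14+10 = 96
DC → M3 → E3 → R2 → J2 → W7 → DC: 30+11+21+16+14+18 = 110
DC → M3 → E3 → J2 → W7 → R2 → DC: 30+11+19+14+10+8 = 92
DC → M3 → E3 → J2 → R2 → W7 → DC: 30+11+19+16+10+18 = 104
DC → M3 → W7 → E3 → R2 → J2 → DC: 30+12+17+21+16+10 = 106
DC → M3 → W7 → E3 → J2 → R2 → DC: 30+12+17+19+16+8 = 102
DC → M3 → W7 → R2 → E3 → J2 → DC: 30+12+10+21+19+10 = 102
DC → M3 → W7 → R2 → J2 → E3 → DC: 30+12+10+16+19+23 = 110
DC → M3 → W7 → J2 → E3 → R2 → DC: 30+12+14+19+21+8 = 104
DC → M3 → W7 → J2 → R2 → E3 → DC: 30+12+14+16+21+23 = 116
DC → M3 → R2 → E3 → W7 → J2 → DC: 30+22+21+17+14+10 = 114
DC → M3 → R2 → E3 → J2 → W7 → DC: 30+22+21+19+14+18 = 124
… (46 more)
DC → R2 → W7 → M3 → E3 → J2 → DC: 8+10+12+11+19+10 = 70  ← best
The minimum is 70.
One optimal route: DC → R2 → W7 → M3 → E3 → J2 → DC (or its reverse).

Shortest round trip = 70 m.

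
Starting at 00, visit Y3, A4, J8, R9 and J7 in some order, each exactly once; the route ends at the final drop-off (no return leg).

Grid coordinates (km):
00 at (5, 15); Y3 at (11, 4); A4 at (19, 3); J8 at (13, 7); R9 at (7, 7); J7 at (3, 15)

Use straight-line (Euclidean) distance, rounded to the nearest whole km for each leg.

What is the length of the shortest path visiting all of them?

There are 5! = 120 possible orderings.
00 → Y3 → A4 → J8 → R9 → J7: 13+8+7+6+9 = 43
00 → Y3 → A4 → J8 → J7 → R9: 13+8+7+13+9 = 50
00 → Y3 → A4 → R9 → J8 → J7: 13+8+13+6+13 = 53
00 → Y3 → A4 → R9 → J7 → J8: 13+8+13+9+13 = 56
00 → Y3 → A4 → J7 → J8 → R9: 13+8+20+13+6 = 60
00 → Y3 → A4 → J7 → R9 → J8: 13+8+20+9+6 = 56
00 → Y3 → J8 → A4 → R9 → J7: 13+4+7+13+9 = 46
00 → Y3 → J8 → A4 → J7 → R9: 13+4+7+20+9 = 53
00 → Y3 → J8 → R9 → A4 → J7: 13+4+6+13+20 = 56
00 → Y3 → J8 → R9 → J7 → A4: 13+4+6+9+20 = 52
00 → Y3 → J8 → J7 → A4 → R9: 13+4+13+20+13 = 63
00 → Y3 → J8 → J7 → R9 → A4: 13+4+13+9+13 = 52
00 → Y3 → R9 → A4 → J8 → J7: 13+5+13+7+13 = 51
00 → Y3 → R9 → A4 → J7 → J8: 13+5+13+20+13 = 64
… (106 more)
00 → J7 → R9 → Y3 → J8 → A4: 2+9+5+4+7 = 27  ← best
The minimum is 27.
One shortest path: 00 → J7 → R9 → Y3 → J8 → A4.

Minimum one-way distance = 27 km.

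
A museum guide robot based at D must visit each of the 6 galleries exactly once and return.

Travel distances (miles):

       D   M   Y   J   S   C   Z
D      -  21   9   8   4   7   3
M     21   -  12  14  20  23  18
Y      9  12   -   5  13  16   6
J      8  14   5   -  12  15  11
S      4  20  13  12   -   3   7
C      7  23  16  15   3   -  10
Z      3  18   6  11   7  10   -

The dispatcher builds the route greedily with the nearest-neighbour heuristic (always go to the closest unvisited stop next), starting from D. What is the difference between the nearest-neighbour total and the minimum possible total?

The nearest-neighbour route is 16 miles longer than optimal.

From D: Z=3, S=4, C=7, J=8, Y=9, M=21 → choose Z (3).
From Z: Y=6, S=7, C=10, J=11, M=18 → choose Y (6).
From Y: J=5, M=12, S=13, C=16 → choose J (5).
From J: S=12, M=14, C=15 → choose S (12).
From S: C=3, M=20 → choose C (3).
From C: M=23 → choose M (23).
NN route D → Z → Y → J → S → C → M → D costs 73.
Optimal: D → J → M → Y → Z → S → C → D costs 57 (by enumerating all 360 distinct tours).
Excess = 73 − 57 = 16.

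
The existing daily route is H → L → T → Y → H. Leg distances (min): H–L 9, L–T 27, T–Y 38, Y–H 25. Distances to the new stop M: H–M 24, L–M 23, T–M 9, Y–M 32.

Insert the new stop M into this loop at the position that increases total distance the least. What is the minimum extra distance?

Insertion cost between consecutive stops i–j is d(i,M) + d(M,j) − d(i,j):
  between H and L: 24 + 23 − 9 = 38
  between L and T: 23 + 9 − 27 = 5
  between T and Y: 9 + 32 − 38 = 3
  between Y and H: 32 + 24 − 25 = 31
Cheapest insertion is between T and Y, adding 3.
New total = 99 + 3 = 102.

+3 min — insert M between T and Y.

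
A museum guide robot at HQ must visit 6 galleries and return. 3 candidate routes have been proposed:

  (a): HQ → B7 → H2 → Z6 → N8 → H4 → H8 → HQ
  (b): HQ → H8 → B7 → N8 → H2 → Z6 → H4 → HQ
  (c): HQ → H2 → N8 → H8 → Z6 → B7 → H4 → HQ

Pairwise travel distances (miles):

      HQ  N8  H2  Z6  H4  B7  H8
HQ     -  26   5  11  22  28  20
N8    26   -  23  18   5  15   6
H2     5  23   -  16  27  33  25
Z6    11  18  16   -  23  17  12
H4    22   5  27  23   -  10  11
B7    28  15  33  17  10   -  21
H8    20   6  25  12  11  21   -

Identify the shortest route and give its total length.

(a): 28 + 33 + 16 + 18 + 5 + 11 + 20 = 131
(b): 20 + 21 + 15 + 23 + 16 + 23 + 22 = 140
(c): 5 + 23 + 6 + 12 + 17 + 10 + 22 = 95

Shortest is (c), total 95 miles.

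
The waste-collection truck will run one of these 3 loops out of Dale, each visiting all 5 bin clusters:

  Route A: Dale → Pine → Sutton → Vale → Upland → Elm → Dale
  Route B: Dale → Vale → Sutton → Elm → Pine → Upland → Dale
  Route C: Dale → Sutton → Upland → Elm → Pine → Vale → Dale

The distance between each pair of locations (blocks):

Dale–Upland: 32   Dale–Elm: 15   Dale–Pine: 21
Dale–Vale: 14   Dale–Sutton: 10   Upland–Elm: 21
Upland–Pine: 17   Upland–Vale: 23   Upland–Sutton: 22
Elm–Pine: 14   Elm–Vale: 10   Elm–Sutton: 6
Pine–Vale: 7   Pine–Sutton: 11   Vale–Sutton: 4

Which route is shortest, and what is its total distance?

Route A: 21 + 11 + 4 + 23 + 21 + 15 = 95
Route B: 14 + 4 + 6 + 14 + 17 + 32 = 87
Route C: 10 + 22 + 21 + 14 + 7 + 14 = 88

Shortest is Route B, total 87 blocks.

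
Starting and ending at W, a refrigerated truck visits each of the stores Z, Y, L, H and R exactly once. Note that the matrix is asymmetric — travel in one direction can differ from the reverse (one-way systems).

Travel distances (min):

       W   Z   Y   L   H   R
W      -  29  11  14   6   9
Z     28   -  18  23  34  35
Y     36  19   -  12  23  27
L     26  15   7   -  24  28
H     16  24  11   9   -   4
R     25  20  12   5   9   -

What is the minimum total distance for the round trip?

W→Z→Y→L→H→R→W: 29+18+12+24+4+25 = 112
W→Z→Y→L→R→H→W: 29+18+12+28+9+16 = 112
W→Z→Y→H→L→R→W: 29+18+23+9+28+25 = 132
W→Z→Y→H→R→L→W: 29+18+23+4+5+26 = 105
W→Z→Y→R→L→H→W: 29+18+27+5+24+16 = 119
W→Z→Y→R→H→L→W: 29+18+27+9+9+26 = 118
W→Z→L→Y→H→R→W: 29+23+7+23+4+25 = 111
W→Z→L→Y→R→H→W: 29+23+7+27+9+16 = 111
W→Z→L→H→Y→R→W: 29+23+24+11+27+25 = 139
W→Z→L→H→R→Y→W: 29+23+24+4+12+36 = 128
W→Z→L→R→Y→H→W: 29+23+28+12+23+16 = 131
W→Z→L→R→H→Y→W: 29+23+28+9+11+36 = 136
W→Z→H→Y→L→R→W: 29+34+11+12+28+25 = 139
W→Z→H→Y→R→L→W: 29+34+11+27+5+26 = 132
… (106 more)
W→H→R→L→Y→Z→W: 6+4+5+7+19+28 = 69  ← best
The minimum is 69.
One optimal route: W → H → R → L → Y → Z → W.

Minimum total distance: 69 min.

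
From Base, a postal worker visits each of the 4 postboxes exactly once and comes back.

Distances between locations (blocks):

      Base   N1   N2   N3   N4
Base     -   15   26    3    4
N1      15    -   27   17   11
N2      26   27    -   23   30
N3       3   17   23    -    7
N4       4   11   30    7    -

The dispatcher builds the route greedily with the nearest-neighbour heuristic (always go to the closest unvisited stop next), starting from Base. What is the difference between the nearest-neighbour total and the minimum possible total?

From Base: N3=3, N4=4, N1=15, N2=26 → choose N3 (3).
From N3: N4=7, N1=17, N2=23 → choose N4 (7).
From N4: N1=11, N2=30 → choose N1 (11).
From N1: N2=27 → choose N2 (27).
NN route Base → N3 → N4 → N1 → N2 → Base costs 74.
Optimal: Base → N3 → N2 → N1 → N4 → Base costs 68 (by enumerating all 12 distinct tours).
Excess = 74 − 68 = 6.

Excess over optimum: 6 blocks.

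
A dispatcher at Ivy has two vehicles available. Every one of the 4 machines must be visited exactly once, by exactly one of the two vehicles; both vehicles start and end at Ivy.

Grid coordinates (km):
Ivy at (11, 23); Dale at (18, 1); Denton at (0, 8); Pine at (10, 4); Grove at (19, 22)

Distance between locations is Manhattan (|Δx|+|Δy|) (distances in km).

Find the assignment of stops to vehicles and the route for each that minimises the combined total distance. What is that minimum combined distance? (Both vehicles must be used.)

Try each way of splitting the stops between the two vehicles (each non-empty) and, for each split, find the best tour for each vehicle:
  {Dale} + {Denton, Pine, Grove}: 58 + 76 = 134
  {Denton} + {Dale, Pine, Grove}: 52 + 62 = 114
  {Dale, Denton} + {Pine, Grove}: 80 + 56 = 136
  {Pine} + {Dale, Denton, Grove}: 40 + 82 = 122
  {Dale, Pine} + {Denton, Grove}: 60 + 68 = 128
  {Denton, Pine} + {Dale, Grove}: 60 + 60 = 120
  … (7 splits in total)
  {Dale, Denton, Pine} + {Grove}: 80 + 18 = 98  ← best
Best: vehicle 1 Ivy → Dale → Pine → Denton → Ivy = 80; vehicle 2 Ivy → Grove → Ivy = 18; combined 98.

Minimum combined distance: 98 km.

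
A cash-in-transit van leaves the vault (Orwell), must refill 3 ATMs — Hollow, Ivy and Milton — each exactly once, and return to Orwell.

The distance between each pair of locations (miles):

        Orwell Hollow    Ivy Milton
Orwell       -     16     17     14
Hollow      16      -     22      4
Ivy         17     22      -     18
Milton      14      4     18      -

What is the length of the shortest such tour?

Shortest round trip = 55 miles.

With 3 stops there are 3!/2 = 3 distinct round trips (a route and its reverse cost the same).
Orwell → Hollow → Ivy → Milton → Orwell: 16+22+18+14 = 70
Orwell → Hollow → Milton → Ivy → Orwell: 16+4+18+17 = 55
Orwell → Ivy → Hollow → Milton → Orwell: 17+22+4+14 = 57
The minimum is 55.
One optimal route: Orwell → Hollow → Milton → Ivy → Orwell (or its reverse).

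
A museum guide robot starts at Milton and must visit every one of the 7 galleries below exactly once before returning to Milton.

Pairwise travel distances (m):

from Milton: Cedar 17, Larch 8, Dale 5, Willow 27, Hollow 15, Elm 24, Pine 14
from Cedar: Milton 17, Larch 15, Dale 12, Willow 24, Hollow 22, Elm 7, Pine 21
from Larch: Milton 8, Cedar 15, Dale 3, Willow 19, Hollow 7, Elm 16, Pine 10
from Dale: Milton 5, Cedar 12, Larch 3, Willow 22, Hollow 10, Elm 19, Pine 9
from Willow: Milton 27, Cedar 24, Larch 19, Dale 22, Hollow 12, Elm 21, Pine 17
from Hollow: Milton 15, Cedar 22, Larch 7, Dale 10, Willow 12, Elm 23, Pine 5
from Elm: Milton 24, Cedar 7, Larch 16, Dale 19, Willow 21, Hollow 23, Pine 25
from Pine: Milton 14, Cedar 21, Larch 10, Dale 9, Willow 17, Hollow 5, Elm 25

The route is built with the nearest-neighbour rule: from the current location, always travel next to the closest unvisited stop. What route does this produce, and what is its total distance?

From Milton: distances to unvisited — Dale=5, Larch=8, Pine=14, Hollow=15, Cedar=17, Elm=24, Willow=27. Nearest is Dale (5).
From Dale: distances to unvisited — Larch=3, Pine=9, Hollow=10, Cedar=12, Elm=19, Willow=22. Nearest is Larch (3).
From Larch: distances to unvisited — Hollow=7, Pine=10, Cedar=15, Elm=16, Willow=19. Nearest is Hollow (7).
From Hollow: distances to unvisited — Pine=5, Willow=12, Cedar=22, Elm=23. Nearest is Pine (5).
From Pine: distances to unvisited — Willow=17, Cedar=21, Elm=25. Nearest is Willow (17).
From Willow: distances to unvisited — Elm=21, Cedar=24. Nearest is Elm (21).
From Elm: distances to unvisited — Cedar=7. Nearest is Cedar (7).
Return Cedar→Milton: 17.
Total = 5 + 3 + 7 + 5 + 17 + 21 + 7 + 17 = 82.

Nearest-neighbour total = 82 m; route Milton → Dale → Larch → Hollow → Pine → Willow → Elm → Cedar → Milton.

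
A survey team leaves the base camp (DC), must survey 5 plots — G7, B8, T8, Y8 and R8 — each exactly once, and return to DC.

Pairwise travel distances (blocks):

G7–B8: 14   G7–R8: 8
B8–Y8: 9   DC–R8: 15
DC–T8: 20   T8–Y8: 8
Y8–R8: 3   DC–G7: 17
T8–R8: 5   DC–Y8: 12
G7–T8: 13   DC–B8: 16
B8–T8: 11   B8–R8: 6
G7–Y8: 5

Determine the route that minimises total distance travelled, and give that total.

There are 60 distinct closed tours to check (reversals are equivalent).
DC - G7 - B8 - T8 - Y8 - R8 - DC: 17+14+11+8+3+15 = 68
DC - G7 - B8 - T8 - R8 - Y8 - DC: 17+14+11+5+3+12 = 62
DC - G7 - B8 - Y8 - T8 - R8 - DC: 17+14+9+8+5+15 = 68
DC - G7 - B8 - Y8 - R8 - T8 - DC: 17+14+9+3+5+20 = 68
DC - G7 - B8 - R8 - T8 - Y8 - DC: 17+14+6+5+8+12 = 62
DC - G7 - B8 - R8 - Y8 - T8 - DC: 17+14+6+3+8+20 = 68
DC - G7 - T8 - B8 - Y8 - R8 - DC: 17+13+11+9+3+15 = 68
DC - G7 - T8 - B8 - R8 - Y8 - DC: 17+13+11+6+3+12 = 62
DC - G7 - T8 - Y8 - B8 - R8 - DC: 17+13+8+9+6+15 = 68
DC - G7 - T8 - Y8 - R8 - B8 - DC: 17+13+8+3+6+16 = 63
DC - G7 - T8 - R8 - B8 - Y8 - DC: 17+13+5+6+9+12 = 62
DC - G7 - T8 - R8 - Y8 - B8 - DC: 17+13+5+3+9+16 = 63
DC - G7 - Y8 - B8 - T8 - R8 - DC: 17+5+9+11+5+15 = 62
DC - G7 - Y8 - B8 - R8 - T8 - DC: 17+5+9+6+5+20 = 62
… (46 more)
DC - G7 - Y8 - T8 - R8 - B8 - DC: 17+5+8+5+6+16 = 57  ← best
The minimum is 57.
One optimal route: DC → G7 → Y8 → T8 → R8 → B8 → DC (or its reverse).

Shortest round trip = 57 blocks.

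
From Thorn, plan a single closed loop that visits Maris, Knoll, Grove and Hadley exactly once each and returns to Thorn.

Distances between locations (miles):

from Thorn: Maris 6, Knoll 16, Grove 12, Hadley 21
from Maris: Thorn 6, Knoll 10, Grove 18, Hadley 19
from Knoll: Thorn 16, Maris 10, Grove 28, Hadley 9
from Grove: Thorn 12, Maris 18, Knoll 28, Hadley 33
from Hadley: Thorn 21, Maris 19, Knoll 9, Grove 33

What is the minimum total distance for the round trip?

70 miles — the shortest possible round trip.

There are 12 distinct closed tours to check (reversals are equivalent).
Thorn - Maris - Knoll - Grove - Hadley - Thorn: 6+10+28+33+21 = 98
Thorn - Maris - Knoll - Hadley - Grove - Thorn: 6+10+9+33+12 = 70
Thorn - Maris - Grove - Knoll - Hadley - Thorn: 6+18+28+9+21 = 82
Thorn - Maris - Grove - Hadley - Knoll - Thorn: 6+18+33+9+16 = 82
Thorn - Maris - Hadley - Knoll - Grove - Thorn: 6+19+9+28+12 = 74
Thorn - Maris - Hadley - Grove - Knoll - Thorn: 6+19+33+28+16 = 102
Thorn - Knoll - Maris - Grove - Hadley - Thorn: 16+10+18+33+21 = 98
Thorn - Knoll - Maris - Hadley - Grove - Thorn: 16+10+19+33+12 = 90
Thorn - Knoll - Grove - Maris - Hadley - Thorn: 16+28+18+19+21 = 102
Thorn - Knoll - Hadley - Maris - Grove - Thorn: 16+9+19+18+12 = 74
Thorn - Grove - Maris - Knoll - Hadley - Thorn: 12+18+10+9+21 = 70
Thorn - Grove - Knoll - Maris - Hadley - Thorn: 12+28+10+19+21 = 90
The minimum is 70.
One optimal route: Thorn → Maris → Knoll → Hadley → Grove → Thorn (or its reverse).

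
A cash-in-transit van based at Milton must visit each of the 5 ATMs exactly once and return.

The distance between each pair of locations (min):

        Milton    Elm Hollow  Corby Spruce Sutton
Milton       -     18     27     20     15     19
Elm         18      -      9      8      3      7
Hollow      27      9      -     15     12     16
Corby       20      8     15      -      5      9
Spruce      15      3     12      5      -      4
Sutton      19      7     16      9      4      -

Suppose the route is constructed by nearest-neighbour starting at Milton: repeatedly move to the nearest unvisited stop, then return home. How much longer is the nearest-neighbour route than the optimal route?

The nearest-neighbour route is 6 min longer than optimal.

From Milton: Spruce=15, Elm=18, Sutton=19, Corby=20, Hollow=27 → choose Spruce (15).
From Spruce: Elm=3, Sutton=4, Corby=5, Hollow=12 → choose Elm (3).
From Elm: Sutton=7, Corby=8, Hollow=9 → choose Sutton (7).
From Sutton: Corby=9, Hollow=16 → choose Corby (9).
From Corby: Hollow=15 → choose Hollow (15).
NN route Milton → Spruce → Elm → Sutton → Corby → Hollow → Milton costs 76.
Optimal: Milton → Elm → Hollow → Corby → Spruce → Sutton → Milton costs 70 (by enumerating all 60 distinct tours).
Excess = 76 − 70 = 6.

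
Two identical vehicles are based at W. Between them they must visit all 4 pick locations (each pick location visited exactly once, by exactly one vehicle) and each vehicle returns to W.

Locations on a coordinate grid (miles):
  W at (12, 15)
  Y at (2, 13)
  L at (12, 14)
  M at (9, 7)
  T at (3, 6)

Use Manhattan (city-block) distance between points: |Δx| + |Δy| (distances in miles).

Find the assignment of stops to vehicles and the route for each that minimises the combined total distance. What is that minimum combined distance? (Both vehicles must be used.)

Check every non-empty split of the stops between the two vehicles; for each half take its own optimal tour:
  {Y} + {L, M, T}: 24 + 36 = 60
  {L} + {Y, M, T}: 2 + 38 = 40
  {Y, L} + {M, T}: 24 + 36 = 60
  {M} + {Y, L, T}: 22 + 38 = 60
  {Y, M} + {L, T}: 36 + 36 = 72
  {L, M} + {Y, T}: 22 + 38 = 60
  … (7 splits in total)
Best: vehicle 1 W → L → W = 2; vehicle 2 W → Y → T → M → W = 38; combined 40.

40 miles — the smallest possible combined total.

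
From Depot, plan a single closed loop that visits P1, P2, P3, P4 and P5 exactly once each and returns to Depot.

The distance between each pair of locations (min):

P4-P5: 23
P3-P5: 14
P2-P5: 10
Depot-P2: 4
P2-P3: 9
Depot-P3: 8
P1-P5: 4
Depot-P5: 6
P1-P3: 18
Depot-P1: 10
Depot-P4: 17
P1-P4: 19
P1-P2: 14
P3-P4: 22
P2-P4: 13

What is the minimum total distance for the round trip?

Depot → P1 → P2 → P3 → P4 → P5 → Depot: 10+14+9+22+23+6 = 84
Depot → P1 → P2 → P3 → P5 → P4 → Depot: 10+14+9+14+23+17 = 87
Depot → P1 → P2 → P4 → P3 → P5 → Depot: 10+14+13+22+14+6 = 79
Depot → P1 → P2 → P4 → P5 → P3 → Depot: 10+14+13+23+14+8 = 82
Depot → P1 → P2 → P5 → P3 → P4 → Depot: 10+14+10+14+22+17 = 87
Depot → P1 → P2 → P5 → P4 → P3 → Depot: 10+14+10+23+22+8 = 87
Depot → P1 → P3 → P2 → P4 → P5 → Depot: 10+18+9+13+23+6 = 79
Depot → P1 → P3 → P2 → P5 → P4 → Depot: 10+18+9+10+23+17 = 87
Depot → P1 → P3 → P4 → P2 → P5 → Depot: 10+18+22+13+10+6 = 79
Depot → P1 → P3 → P4 → P5 → P2 → Depot: 10+18+22+23+10+4 = 87
Depot → P1 → P3 → P5 → P2 → P4 → Depot: 10+18+14+10+13+17 = 82
Depot → P1 → P3 → P5 → P4 → P2 → Depot: 10+18+14+23+13+4 = 82
Depot → P1 → P4 → P2 → P3 → P5 → Depot: 10+19+13+9+14+6 = 71
Depot → P1 → P4 → P2 → P5 → P3 → Depot: 10+19+13+10+14+8 = 74
… (46 more)
Depot → P3 → P2 → P4 → P1 → P5 → Depot: 8+9+13+19+4+6 = 59  ← best
The minimum is 59.
One optimal route: Depot → P3 → P2 → P4 → P1 → P5 → Depot (or its reverse).

Minimum total distance: 59 min.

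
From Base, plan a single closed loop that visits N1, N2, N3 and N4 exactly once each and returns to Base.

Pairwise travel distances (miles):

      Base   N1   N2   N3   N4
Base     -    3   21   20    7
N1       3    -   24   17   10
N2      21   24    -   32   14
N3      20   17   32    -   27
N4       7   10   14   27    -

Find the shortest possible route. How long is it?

73 miles — the shortest possible round trip.

Base → N1 → N2 → N3 → N4 → Base: 3+24+32+27+7 = 93
Base → N1 → N2 → N4 → N3 → Base: 3+24+14+27+20 = 88
Base → N1 → N3 → N2 → N4 → Base: 3+17+32+14+7 = 73
Base → N1 → N3 → N4 → N2 → Base: 3+17+27+14+21 = 82
Base → N1 → N4 → N2 → N3 → Base: 3+10+14+32+20 = 79
Base → N1 → N4 → N3 → N2 → Base: 3+10+27+32+21 = 93
Base → N2 → N1 → N3 → N4 → Base: 21+24+17+27+7 = 96
Base → N2 → N1 → N4 → N3 → Base: 21+24+10+27+20 = 102
Base → N2 → N3 → N1 → N4 → Base: 21+32+17+10+7 = 87
Base → N2 → N4 → N1 → N3 → Base: 21+14+10+17+20 = 82
Base → N3 → N1 → N2 → N4 → Base: 20+17+24+14+7 = 82
Base → N3 → N2 → N1 → N4 → Base: 20+32+24+10+7 = 93
The minimum is 73.
One optimal route: Base → N1 → N3 → N2 → N4 → Base (or its reverse).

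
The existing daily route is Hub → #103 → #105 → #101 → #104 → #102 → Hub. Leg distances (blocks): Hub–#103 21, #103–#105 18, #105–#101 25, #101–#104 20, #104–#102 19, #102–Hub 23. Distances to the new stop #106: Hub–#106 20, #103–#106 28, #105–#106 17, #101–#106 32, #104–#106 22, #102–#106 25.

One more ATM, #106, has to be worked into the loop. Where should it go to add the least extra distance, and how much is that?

Insertion cost between consecutive stops i–j is d(i,#106) + d(#106,j) − d(i,j):
  between Hub and #103: 20 + 28 − 21 = 27
  between #103 and #105: 28 + 17 − 18 = 27
  between #105 and #101: 17 + 32 − 25 = 24
  between #101 and #104: 32 + 22 − 20 = 34
  between #104 and #102: 22 + 25 − 19 = 28
  between #102 and Hub: 25 + 20 − 23 = 22
Cheapest insertion is between #102 and Hub, adding 22.
New total = 126 + 22 = 148.

+22 blocks — insert #106 between #102 and Hub.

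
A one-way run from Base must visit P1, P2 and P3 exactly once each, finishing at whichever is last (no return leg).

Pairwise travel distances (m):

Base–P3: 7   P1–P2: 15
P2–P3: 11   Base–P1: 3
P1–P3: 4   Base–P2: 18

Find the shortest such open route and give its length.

There are 3! = 6 possible orderings.
Base→P1→P2→P3: 3+15+11 = 29
Base→P1→P3→P2: 3+4+11 = 18
Base→P2→P1→P3: 18+15+4 = 37
Base→P2→P3→P1: 18+11+4 = 33
Base→P3→P1→P2: 7+4+15 = 26
Base→P3→P2→P1: 7+11+15 = 33
The minimum is 18.
One shortest path: Base → P1 → P3 → P2.

18 m — the minimum one-way total.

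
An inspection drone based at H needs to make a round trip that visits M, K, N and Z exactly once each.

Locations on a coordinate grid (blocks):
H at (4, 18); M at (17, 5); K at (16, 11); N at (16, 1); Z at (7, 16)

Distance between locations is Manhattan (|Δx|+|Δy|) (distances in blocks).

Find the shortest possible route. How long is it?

Minimum total distance: 60 blocks.

With 4 stops there are 4!/2 = 12 distinct round trips (a route and its reverse cost the same).
H-M-K-N-Z-H: 26+7+10+24+5 = 72
H-M-K-Z-N-H: 26+7+14+24+29 = 100
H-M-N-K-Z-H: 26+5+10+14+5 = 60
H-M-N-Z-K-H: 26+5+24+14+19 = 88
H-M-Z-K-N-H: 26+21+14+10+29 = 100
H-M-Z-N-K-H: 26+21+24+10+19 = 100
H-K-M-N-Z-H: 19+7+5+24+5 = 60
H-K-M-Z-N-H: 19+7+21+24+29 = 100
H-K-N-M-Z-H: 19+10+5+21+5 = 60
H-K-Z-M-N-H: 19+14+21+5+29 = 88
H-N-M-K-Z-H: 29+5+7+14+5 = 60
H-N-K-M-Z-H: 29+10+7+21+5 = 72
The minimum is 60.
One optimal route: H → M → N → K → Z → H (or its reverse).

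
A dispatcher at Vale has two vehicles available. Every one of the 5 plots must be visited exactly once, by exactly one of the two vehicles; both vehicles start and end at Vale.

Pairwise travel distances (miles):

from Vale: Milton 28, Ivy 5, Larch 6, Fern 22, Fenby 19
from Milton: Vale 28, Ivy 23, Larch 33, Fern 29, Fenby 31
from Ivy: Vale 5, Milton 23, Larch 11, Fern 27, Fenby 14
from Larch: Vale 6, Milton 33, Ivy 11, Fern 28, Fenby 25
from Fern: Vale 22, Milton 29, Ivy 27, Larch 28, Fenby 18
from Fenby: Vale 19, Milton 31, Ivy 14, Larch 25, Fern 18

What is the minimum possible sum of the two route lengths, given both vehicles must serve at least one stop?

There are 2^4 − 1 = 15 ways to divide the 5 stops into two non-empty groups. For each, the best each vehicle can do is its own shortest tour through its group:
  {Milton} + {Ivy, Larch, Fern, Fenby}: 56 + 71 = 127
  {Ivy} + {Milton, Larch, Fern, Fenby}: 10 + 105 = 115
  {Milton, Ivy} + {Larch, Fern, Fenby}: 56 + 71 = 127
  {Larch} + {Milton, Ivy, Fern, Fenby}: 12 + 94 = 106
  {Milton, Larch} + {Ivy, Fern, Fenby}: 67 + 59 = 126
  {Ivy, Larch} + {Milton, Fern, Fenby}: 22 + 94 = 116
  … (15 splits in total)
Best: vehicle 1 Vale → Larch → Vale = 12; vehicle 2 Vale → Milton → Fern → Fenby → Ivy → Vale = 94; combined 106.

Minimum combined distance: 106 miles.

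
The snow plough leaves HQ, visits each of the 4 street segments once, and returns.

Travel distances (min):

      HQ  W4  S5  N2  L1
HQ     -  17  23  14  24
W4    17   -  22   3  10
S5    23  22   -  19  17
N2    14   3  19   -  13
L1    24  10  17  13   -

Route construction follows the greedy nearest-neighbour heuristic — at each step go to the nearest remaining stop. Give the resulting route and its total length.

From HQ: distances to unvisited — N2=14, W4=17, S5=23, L1=24. Nearest is N2 (14).
From N2: distances to unvisited — W4=3, L1=13, S5=19. Nearest is W4 (3).
From W4: distances to unvisited — L1=10, S5=22. Nearest is L1 (10).
From L1: distances to unvisited — S5=17. Nearest is S5 (17).
Return S5→HQ: 23.
Total = 14 + 3 + 10 + 17 + 23 = 67.

67 min along HQ → N2 → W4 → L1 → S5 → HQ.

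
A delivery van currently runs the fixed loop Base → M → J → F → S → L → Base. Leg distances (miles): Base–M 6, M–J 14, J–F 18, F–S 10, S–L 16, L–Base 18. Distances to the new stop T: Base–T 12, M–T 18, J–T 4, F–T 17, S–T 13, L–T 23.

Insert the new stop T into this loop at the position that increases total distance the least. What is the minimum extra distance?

Insertion cost between consecutive stops i–j is d(i,T) + d(T,j) − d(i,j):
  between Base and M: 12 + 18 − 6 = 24
  between M and J: 18 + 4 − 14 = 8
  between J and F: 4 + 17 − 18 = 3
  between F and S: 17 + 13 − 10 = 20
  between S and L: 13 + 23 − 16 = 20
  between L and Base: 23 + 12 − 18 = 17
Cheapest insertion is between J and F, adding 3.
New total = 82 + 3 = 85.

Minimum extra distance: 3 miles, inserting T between J and F.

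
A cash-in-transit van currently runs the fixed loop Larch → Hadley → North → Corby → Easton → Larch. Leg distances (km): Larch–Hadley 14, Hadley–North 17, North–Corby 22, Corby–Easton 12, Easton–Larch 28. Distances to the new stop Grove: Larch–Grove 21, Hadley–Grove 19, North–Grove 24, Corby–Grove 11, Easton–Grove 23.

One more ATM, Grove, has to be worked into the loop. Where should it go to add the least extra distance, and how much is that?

Minimum extra distance: 13 km, inserting Grove between North and Corby.

Insertion cost between consecutive stops i–j is d(i,Grove) + d(Grove,j) − d(i,j):
  between Larch and Hadley: 21 + 19 − 14 = 26
  between Hadley and North: 19 + 24 − 17 = 26
  between North and Corby: 24 + 11 − 22 = 13
  between Corby and Easton: 11 + 23 − 12 = 22
  between Easton and Larch: 23 + 21 − 28 = 16
Cheapest insertion is between North and Corby, adding 13.
New total = 93 + 13 = 106.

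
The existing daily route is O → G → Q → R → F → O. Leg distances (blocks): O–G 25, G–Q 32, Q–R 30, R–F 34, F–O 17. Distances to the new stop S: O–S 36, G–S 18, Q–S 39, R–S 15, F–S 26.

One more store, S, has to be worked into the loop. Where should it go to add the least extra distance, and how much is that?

Insertion cost between consecutive stops i–j is d(i,S) + d(S,j) − d(i,j):
  between O and G: 36 + 18 − 25 = 29
  between G and Q: 18 + 39 − 32 = 25
  between Q and R: 39 + 15 − 30 = 24
  between R and F: 15 + 26 − 34 = 7
  between F and O: 26 + 36 − 17 = 45
Cheapest insertion is between R and F, adding 7.
New total = 138 + 7 = 145.

Adding 7 blocks by placing S on the R–F leg.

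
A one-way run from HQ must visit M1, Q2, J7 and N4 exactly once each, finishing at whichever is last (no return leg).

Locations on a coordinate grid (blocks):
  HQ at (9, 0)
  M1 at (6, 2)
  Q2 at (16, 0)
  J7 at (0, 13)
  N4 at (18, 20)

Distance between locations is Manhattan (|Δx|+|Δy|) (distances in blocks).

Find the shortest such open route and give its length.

There are 4! = 24 possible orderings.
HQ→M1→Q2→J7→N4: 5+12+29+25 = 71
HQ→M1→Q2→N4→J7: 5+12+22+25 = 64
HQ→M1→J7→Q2→N4: 5+17+29+22 = 73
HQ→M1→J7→N4→Q2: 5+17+25+22 = 69
HQ→M1→N4→Q2→J7: 5+30+22+29 = 86
HQ→M1→N4→J7→Q2: 5+30+25+29 = 89
HQ→Q2→M1→J7→N4: 7+12+17+25 = 61
HQ→Q2→M1→N4→J7: 7+12+30+25 = 74
HQ→Q2→J7→M1→N4: 7+29+17+30 = 83
HQ→Q2→J7→N4→M1: 7+29+25+30 = 91
HQ→Q2→N4→M1→J7: 7+22+30+17 = 76
HQ→Q2→N4→J7→M1: 7+22+25+17 = 71
HQ→J7→M1→Q2→N4: 22+17+12+22 = 73
HQ→J7→M1→N4→Q2: 22+17+30+22 = 91
… (10 more)
The minimum is 61.
One shortest path: HQ → Q2 → M1 → J7 → N4.

Minimum one-way distance = 61 blocks.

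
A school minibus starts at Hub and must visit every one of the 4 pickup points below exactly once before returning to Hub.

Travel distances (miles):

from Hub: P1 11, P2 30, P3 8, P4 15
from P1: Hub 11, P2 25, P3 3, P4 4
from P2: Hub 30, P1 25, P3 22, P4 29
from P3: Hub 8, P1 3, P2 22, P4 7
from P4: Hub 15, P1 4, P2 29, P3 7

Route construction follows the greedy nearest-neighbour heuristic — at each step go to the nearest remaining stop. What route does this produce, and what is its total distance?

At Hub the remaining stops are P3 8, P1 11, P4 15, P2 30; go to P3.
At P3 the remaining stops are P1 3, P4 7, P2 22; go to P1.
At P1 the remaining stops are P4 4, P2 25; go to P4.
At P4 the remaining stops are P2 29; go to P2.
Return P2→Hub: 30.
Total = 8 + 3 + 4 + 29 + 30 = 74.

Total distance 74 miles via the nearest-neighbour route Hub → P3 → P1 → P4 → P2 → Hub.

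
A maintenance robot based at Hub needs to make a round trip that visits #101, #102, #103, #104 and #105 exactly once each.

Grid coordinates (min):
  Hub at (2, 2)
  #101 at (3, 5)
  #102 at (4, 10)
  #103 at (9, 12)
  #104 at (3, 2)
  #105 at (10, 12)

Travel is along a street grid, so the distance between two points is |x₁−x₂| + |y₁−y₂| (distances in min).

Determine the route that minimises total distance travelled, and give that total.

There are 60 distinct closed tours to check (reversals are equivalent).
Hub-#101-#102-#103-#104-#105-Hub: 4+6+7+16+17+18 = 68
Hub-#101-#102-#103-#105-#104-Hub: 4+6+7+1+17+1 = 36
Hub-#101-#102-#104-#103-#105-Hub: 4+6+9+16+1+18 = 54
Hub-#101-#102-#104-#105-#103-Hub: 4+6+9+17+1+17 = 54
Hub-#101-#102-#105-#103-#104-Hub: 4+6+8+1+16+1 = 36
Hub-#101-#102-#105-#104-#103-Hub: 4+6+8+17+16+17 = 68
Hub-#101-#103-#102-#104-#105-Hub: 4+13+7+9+17+18 = 68
Hub-#101-#103-#102-#105-#104-Hub: 4+13+7+8+17+1 = 50
Hub-#101-#103-#104-#102-#105-Hub: 4+13+16+9+8+18 = 68
Hub-#101-#103-#104-#105-#102-Hub: 4+13+16+17+8+10 = 68
Hub-#101-#103-#105-#102-#104-Hub: 4+13+1+8+9+1 = 36
Hub-#101-#103-#105-#104-#102-Hub: 4+13+1+17+9+10 = 54
Hub-#101-#104-#102-#103-#105-Hub: 4+3+9+7+1+18 = 42
Hub-#101-#104-#102-#105-#103-Hub: 4+3+9+8+1+17 = 42
… (46 more)
The minimum is 36.
One optimal route: Hub → #101 → #102 → #103 → #105 → #104 → Hub (or its reverse).

Shortest round trip = 36 min.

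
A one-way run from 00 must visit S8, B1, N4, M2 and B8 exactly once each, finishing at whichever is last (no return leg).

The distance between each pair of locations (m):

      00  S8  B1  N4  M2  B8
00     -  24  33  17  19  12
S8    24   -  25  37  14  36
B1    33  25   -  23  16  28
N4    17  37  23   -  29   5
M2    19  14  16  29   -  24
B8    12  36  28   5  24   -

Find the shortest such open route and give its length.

There are 5! = 120 possible orderings.
00 - S8 - B1 - N4 - M2 - B8: 24+25+23+29+24 = 125
00 - S8 - B1 - N4 - B8 - M2: 24+25+23+5+24 = 101
00 - S8 - B1 - M2 - N4 - B8: 24+25+16+29+5 = 99
00 - S8 - B1 - M2 - B8 - N4: 24+25+16+24+5 = 94
00 - S8 - B1 - B8 - N4 - M2: 24+25+28+5+29 = 111
00 - S8 - B1 - B8 - M2 - N4: 24+25+28+24+29 = 130
00 - S8 - N4 - B1 - M2 - B8: 24+37+23+16+24 = 124
00 - S8 - N4 - B1 - B8 - M2: 24+37+23+28+24 = 136
00 - S8 - N4 - M2 - B1 - B8: 24+37+29+16+28 = 134
00 - S8 - N4 - M2 - B8 - B1: 24+37+29+24+28 = 142
00 - S8 - N4 - B8 - B1 - M2: 24+37+5+28+16 = 110
00 - S8 - N4 - B8 - M2 - B1: 24+37+5+24+16 = 106
00 - S8 - M2 - B1 - N4 - B8: 24+14+16+23+5 = 82
00 - S8 - M2 - B1 - B8 - N4: 24+14+16+28+5 = 87
… (106 more)
00 - B8 - N4 - B1 - M2 - S8: 12+5+23+16+14 = 70  ← best
The minimum is 70.
One shortest path: 00 → B8 → N4 → B1 → M2 → S8.

Minimum one-way distance = 70 m.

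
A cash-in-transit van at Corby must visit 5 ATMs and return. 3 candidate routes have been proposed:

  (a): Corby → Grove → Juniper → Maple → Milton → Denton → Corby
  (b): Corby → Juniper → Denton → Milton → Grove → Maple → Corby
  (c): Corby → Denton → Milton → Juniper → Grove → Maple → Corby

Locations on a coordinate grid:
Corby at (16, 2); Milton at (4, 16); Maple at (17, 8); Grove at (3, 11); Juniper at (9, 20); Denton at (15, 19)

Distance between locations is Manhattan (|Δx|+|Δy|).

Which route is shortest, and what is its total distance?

(a): 22 + 15 + 20 + 21 + 14 + 18 = 110
(b): 25 + 7 + 14 + 6 + 17 + 7 = 76
(c): 18 + 14 + 9 + 15 + 17 + 7 = 80

Shortest is (b), total 76.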